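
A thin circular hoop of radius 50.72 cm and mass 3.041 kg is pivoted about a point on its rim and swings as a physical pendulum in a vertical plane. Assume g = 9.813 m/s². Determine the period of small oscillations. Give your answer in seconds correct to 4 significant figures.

2.020 s

I_cm = mr² = 0.78230 kg·m². The pivot is at distance d = 0.5072 m from the centre of mass.
By the parallel-axis theorem, I = I_cm + md² = 0.78230 + 0.78230 = 1.5646 kg·m².
T = 2π√(I/(mgd)) = 2π√(1.5646/(3.041 × 9.813 × 0.5072)) = 2.020 s.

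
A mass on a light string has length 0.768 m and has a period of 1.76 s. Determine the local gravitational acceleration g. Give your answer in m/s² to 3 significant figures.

From T = 2π√(L/g), g = 4π²L/T² = 4π² × 0.768/1.760² = 9.79 m/s².

9.79 m/s²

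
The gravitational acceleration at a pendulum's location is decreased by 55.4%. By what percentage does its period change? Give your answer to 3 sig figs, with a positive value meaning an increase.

T ∝ 1/√g, so T'/T = 1/√(0.4460) = 1.497.
Percentage change in T = (1.497 − 1) × 100% = 49.7%.

49.7%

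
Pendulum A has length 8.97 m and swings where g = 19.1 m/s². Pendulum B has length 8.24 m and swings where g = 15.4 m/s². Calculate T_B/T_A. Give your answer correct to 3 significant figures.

1.07

T = 2π√(L/g), so T_B/T_A = √((L_B/g_B)/(L_A/g_A)) = √((8.24/15.4)/(8.97/19.1)) = 1.07.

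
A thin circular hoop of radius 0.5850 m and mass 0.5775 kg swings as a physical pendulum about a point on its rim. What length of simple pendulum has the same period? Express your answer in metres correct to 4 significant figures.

1.170 m

The equivalent simple-pendulum length is L_eq = I/(md), where I is about the pivot and d = 0.58500 m.
I_cm = mR² = 0.19763 kg·m², so I = I_cm + md² = 0.19763 + 0.19763 = 0.39527 kg·m².
L_eq = 0.39527/(0.5775 × 0.58500) = 1.170 m.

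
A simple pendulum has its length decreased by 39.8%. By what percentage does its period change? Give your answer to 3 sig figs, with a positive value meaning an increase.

-22.4%

T ∝ √L, so T'/T = √(0.6020) = 0.7759.
Percentage change in T = (0.7759 − 1) × 100% = -22.4%.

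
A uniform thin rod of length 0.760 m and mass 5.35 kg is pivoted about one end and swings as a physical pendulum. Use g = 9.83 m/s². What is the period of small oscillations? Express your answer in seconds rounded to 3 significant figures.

For a physical pendulum T = 2π√(I/(mgd)), with d = 0.3800 m from pivot to centre of mass.
I_cm = mL²/12 = 5.35 × 0.760²/12 = 0.2575 kg·m²; I = I_cm + md² = 0.2575 + 5.35 × 0.3800² = 1.030 kg·m².
T = 2π√(1.030/(5.35 × 9.83 × 0.3800)) = 1.43 s.

1.43 s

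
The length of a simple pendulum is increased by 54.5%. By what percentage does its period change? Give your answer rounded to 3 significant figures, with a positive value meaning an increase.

T ∝ √L, so T'/T = √(1.545) = 1.243.
Percentage change in T = (1.243 − 1) × 100% = 24.3%.

24.3%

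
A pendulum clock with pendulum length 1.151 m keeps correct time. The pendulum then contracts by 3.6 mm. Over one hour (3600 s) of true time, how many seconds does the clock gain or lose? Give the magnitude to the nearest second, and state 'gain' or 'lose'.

gain 6 s

T ∝ √L, so T'/T = √(1.14740/1.151) = 0.998435.
In 3600 s of true time the clock registers 3600/0.998435 = 3605.6 s, so it gains 6 s.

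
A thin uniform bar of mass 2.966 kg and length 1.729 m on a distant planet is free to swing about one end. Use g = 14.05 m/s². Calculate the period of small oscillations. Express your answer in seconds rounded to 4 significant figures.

For a physical pendulum T = 2π√(I/(mgd)), with d = 0.86450 m from pivot to centre of mass.
I_cm = mL²/12 = 2.966 × 1.729²/12 = 0.73889 kg·m²; I = I_cm + md² = 0.73889 + 2.966 × 0.86450² = 2.9556 kg·m².
T = 2π√(2.9556/(2.966 × 14.05 × 0.86450)) = 1.800 s.

1.800 s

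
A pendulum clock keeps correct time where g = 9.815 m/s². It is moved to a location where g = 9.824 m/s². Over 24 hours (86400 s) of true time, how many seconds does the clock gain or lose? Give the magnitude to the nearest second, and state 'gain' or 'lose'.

gain 40 s

The clock's period scales as T ∝ 1/√g, so T'/T = √(9.815/9.824) = 0.999542.
In 86400 s of true time the clock registers 86400/0.999542 = 86439.6 s, so it gains 40 s.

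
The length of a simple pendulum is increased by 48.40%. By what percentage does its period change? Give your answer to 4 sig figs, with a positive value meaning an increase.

21.82%

T ∝ √L, so T'/T = √(1.4840) = 1.2182.
Percentage change in T = (1.2182 − 1) × 100% = 21.82%.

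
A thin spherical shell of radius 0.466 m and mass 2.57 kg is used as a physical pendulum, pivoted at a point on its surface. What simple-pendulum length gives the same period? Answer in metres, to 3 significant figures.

The equivalent simple-pendulum length is L_eq = I/(md), where I is about the pivot and d = 0.4660 m.
I_cm = (2/3)mR² = 0.3721 kg·m², so I = I_cm + md² = 0.3721 + 0.5581 = 0.9302 kg·m².
L_eq = 0.9302/(2.57 × 0.4660) = 0.777 m.

0.777 m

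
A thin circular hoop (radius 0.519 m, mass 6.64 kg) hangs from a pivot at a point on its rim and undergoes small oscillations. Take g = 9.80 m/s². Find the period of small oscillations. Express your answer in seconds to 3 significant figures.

I_cm = mr² = 1.789 kg·m². The pivot is at distance d = 0.519 m from the centre of mass.
By the parallel-axis theorem, I = I_cm + md² = 1.789 + 1.789 = 3.577 kg·m².
T = 2π√(I/(mgd)) = 2π√(3.577/(6.64 × 9.80 × 0.519)) = 2.04 s.

2.04 s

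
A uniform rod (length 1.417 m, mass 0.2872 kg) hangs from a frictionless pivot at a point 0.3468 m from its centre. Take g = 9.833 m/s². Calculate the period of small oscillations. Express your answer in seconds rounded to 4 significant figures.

For a physical pendulum T = 2π√(I/(mgd)), with d = 0.34680 m from pivot to centre of mass.
I_cm = mL²/12 = 0.2872 × 1.417²/12 = 0.048055 kg·m²; I = I_cm + md² = 0.048055 + 0.2872 × 0.34680² = 0.082597 kg·m².
T = 2π√(0.082597/(0.2872 × 9.833 × 0.34680)) = 1.825 s.

1.825 s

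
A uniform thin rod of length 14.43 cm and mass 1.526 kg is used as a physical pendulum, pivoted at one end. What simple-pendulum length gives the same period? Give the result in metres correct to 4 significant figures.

The equivalent simple-pendulum length is L_eq = I/(md), where I is about the pivot and d = 0.072150 m.
I_cm = (1/12)mL² = 0.0026479 kg·m², so I = I_cm + md² = 0.0026479 + 0.0079438 = 0.010592 kg·m².
L_eq = 0.010592/(1.526 × 0.072150) = 0.09620 m.

0.09620 m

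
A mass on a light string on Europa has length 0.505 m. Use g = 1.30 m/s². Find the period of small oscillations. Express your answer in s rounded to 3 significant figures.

3.92 s

T = 2π√(L/g) = 2π√(0.505/1.30) = 2π × 0.6233 = 3.92 s.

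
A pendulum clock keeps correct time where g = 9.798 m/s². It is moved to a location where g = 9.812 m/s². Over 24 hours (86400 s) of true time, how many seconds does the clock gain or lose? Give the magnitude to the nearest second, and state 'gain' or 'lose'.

gain 62 s

The clock's period scales as T ∝ 1/√g, so T'/T = √(9.798/9.812) = 0.999286.
In 86400 s of true time the clock registers 86400/0.999286 = 86461.7 s, so it gains 62 s.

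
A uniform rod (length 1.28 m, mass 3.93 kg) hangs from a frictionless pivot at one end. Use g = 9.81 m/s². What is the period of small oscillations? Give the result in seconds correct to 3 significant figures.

For a physical pendulum T = 2π√(I/(mgd)), with d = 0.6400 m from pivot to centre of mass.
I_cm = mL²/12 = 3.93 × 1.28²/12 = 0.5366 kg·m²; I = I_cm + md² = 0.5366 + 3.93 × 0.6400² = 2.146 kg·m².
T = 2π√(2.146/(3.93 × 9.81 × 0.6400)) = 1.85 s.

1.85 s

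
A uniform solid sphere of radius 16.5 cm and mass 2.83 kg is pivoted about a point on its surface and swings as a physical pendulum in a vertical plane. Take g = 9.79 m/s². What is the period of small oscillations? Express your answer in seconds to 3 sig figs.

I_cm = (2/5)mr² = 0.03082 kg·m². The pivot is at distance d = 0.165 m from the centre of mass.
By the parallel-axis theorem, I = I_cm + md² = 0.03082 + 0.07705 = 0.1079 kg·m².
T = 2π√(I/(mgd)) = 2π√(0.1079/(2.83 × 9.79 × 0.165)) = 0.965 s.

0.965 s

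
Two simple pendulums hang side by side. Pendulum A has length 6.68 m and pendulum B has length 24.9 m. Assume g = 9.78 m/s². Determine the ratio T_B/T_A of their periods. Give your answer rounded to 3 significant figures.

T ∝ √L, so T_B/T_A = √(L_B/L_A) = √(24.9/6.68) = 1.93.

1.93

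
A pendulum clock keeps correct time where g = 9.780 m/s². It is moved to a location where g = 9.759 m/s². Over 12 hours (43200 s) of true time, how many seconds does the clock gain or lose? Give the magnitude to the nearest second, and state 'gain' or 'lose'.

The clock's period scales as T ∝ 1/√g, so T'/T = √(9.780/9.759) = 1.00108.
In 43200 s of true time the clock registers 43200/1.00108 = 43153.6 s, so it loses 46 s.

lose 46 s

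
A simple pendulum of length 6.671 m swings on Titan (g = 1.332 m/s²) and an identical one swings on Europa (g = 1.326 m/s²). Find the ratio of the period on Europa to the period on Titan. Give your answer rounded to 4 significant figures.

1.002

T ∝ 1/√g, so T₂/T₁ = √(g₁/g₂) = √(1.332/1.326) = 1.002.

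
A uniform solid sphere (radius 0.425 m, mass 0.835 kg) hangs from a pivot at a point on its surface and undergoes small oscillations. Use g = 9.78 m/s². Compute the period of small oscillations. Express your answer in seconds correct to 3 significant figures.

1.55 s

I_cm = (2/5)mr² = 0.06033 kg·m². The pivot is at distance d = 0.425 m from the centre of mass.
By the parallel-axis theorem, I = I_cm + md² = 0.06033 + 0.1508 = 0.2112 kg·m².
T = 2π√(I/(mgd)) = 2π√(0.2112/(0.835 × 9.78 × 0.425)) = 1.55 s.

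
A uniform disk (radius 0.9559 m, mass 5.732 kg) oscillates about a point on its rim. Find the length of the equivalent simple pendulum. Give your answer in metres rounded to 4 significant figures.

1.434 m

The equivalent simple-pendulum length is L_eq = I/(md), where I is about the pivot and d = 0.95590 m.
I_cm = ½mR² = 2.6188 kg·m², so I = I_cm + md² = 2.6188 + 5.2376 = 7.8564 kg·m².
L_eq = 7.8564/(5.732 × 0.95590) = 1.434 m.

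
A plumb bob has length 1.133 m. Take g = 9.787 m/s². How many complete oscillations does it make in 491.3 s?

T = 2π√(L/g) = 2π√(1.133/9.787) = 2.1378 s.
Number of complete oscillations = ⌊491.3/2.1378⌋ = ⌊229.81⌋ = 229.

229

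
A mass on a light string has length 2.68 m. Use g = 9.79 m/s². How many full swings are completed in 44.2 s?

13

T = 2π√(L/g) = 2π√(2.68/9.79) = 3.287 s.
Number of complete oscillations = ⌊44.2/3.287⌋ = ⌊13.45⌋ = 13.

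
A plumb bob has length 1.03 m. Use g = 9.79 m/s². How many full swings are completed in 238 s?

116

T = 2π√(L/g) = 2π√(1.03/9.79) = 2.038 s.
Number of complete oscillations = ⌊238/2.038⌋ = ⌊116.8⌋ = 116.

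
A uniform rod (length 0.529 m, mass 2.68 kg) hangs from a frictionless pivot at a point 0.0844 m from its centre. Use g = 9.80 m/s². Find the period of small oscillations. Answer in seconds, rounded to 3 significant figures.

For a physical pendulum T = 2π√(I/(mgd)), with d = 0.08440 m from pivot to centre of mass.
I_cm = mL²/12 = 2.68 × 0.529²/12 = 0.06250 kg·m²; I = I_cm + md² = 0.06250 + 2.68 × 0.08440² = 0.08159 kg·m².
T = 2π√(0.08159/(2.68 × 9.80 × 0.08440)) = 1.21 s.

1.21 s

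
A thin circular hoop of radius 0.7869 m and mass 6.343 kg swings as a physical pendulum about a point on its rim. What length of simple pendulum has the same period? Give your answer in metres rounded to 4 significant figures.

The equivalent simple-pendulum length is L_eq = I/(md), where I is about the pivot and d = 0.78690 m.
I_cm = mR² = 3.9277 kg·m², so I = I_cm + md² = 3.9277 + 3.9277 = 7.8553 kg·m².
L_eq = 7.8553/(6.343 × 0.78690) = 1.574 m.

1.574 m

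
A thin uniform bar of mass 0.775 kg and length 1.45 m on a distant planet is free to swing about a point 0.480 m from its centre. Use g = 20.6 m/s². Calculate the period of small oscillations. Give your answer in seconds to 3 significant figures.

For a physical pendulum T = 2π√(I/(mgd)), with d = 0.4800 m from pivot to centre of mass.
I_cm = mL²/12 = 0.775 × 1.45²/12 = 0.1358 kg·m²; I = I_cm + md² = 0.1358 + 0.775 × 0.4800² = 0.3143 kg·m².
T = 2π√(0.3143/(0.775 × 20.6 × 0.4800)) = 1.27 s.

1.27 s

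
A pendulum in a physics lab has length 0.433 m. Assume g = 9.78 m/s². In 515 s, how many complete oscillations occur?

389

T = 2π√(L/g) = 2π√(0.433/9.78) = 1.322 s.
Number of complete oscillations = ⌊515/1.322⌋ = ⌊389.5⌋ = 389.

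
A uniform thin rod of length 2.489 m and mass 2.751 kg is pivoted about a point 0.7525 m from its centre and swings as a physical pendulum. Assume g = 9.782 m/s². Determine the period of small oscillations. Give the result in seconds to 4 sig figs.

2.410 s

For a physical pendulum T = 2π√(I/(mgd)), with d = 0.75250 m from pivot to centre of mass.
I_cm = mL²/12 = 2.751 × 2.489²/12 = 1.4202 kg·m²; I = I_cm + md² = 1.4202 + 2.751 × 0.75250² = 2.9780 kg·m².
T = 2π√(2.9780/(2.751 × 9.782 × 0.75250)) = 2.410 s.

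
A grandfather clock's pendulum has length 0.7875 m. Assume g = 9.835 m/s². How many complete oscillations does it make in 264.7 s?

T = 2π√(L/g) = 2π√(0.7875/9.835) = 1.7779 s.
Number of complete oscillations = ⌊264.7/1.7779⌋ = ⌊148.88⌋ = 148.

148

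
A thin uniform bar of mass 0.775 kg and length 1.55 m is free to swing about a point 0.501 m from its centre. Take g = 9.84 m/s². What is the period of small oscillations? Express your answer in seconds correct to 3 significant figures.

For a physical pendulum T = 2π√(I/(mgd)), with d = 0.5010 m from pivot to centre of mass.
I_cm = mL²/12 = 0.775 × 1.55²/12 = 0.1552 kg·m²; I = I_cm + md² = 0.1552 + 0.775 × 0.5010² = 0.3497 kg·m².
T = 2π√(0.3497/(0.775 × 9.84 × 0.5010)) = 1.90 s.

1.90 s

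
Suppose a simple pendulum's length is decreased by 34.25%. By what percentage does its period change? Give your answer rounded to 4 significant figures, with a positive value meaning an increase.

T ∝ √L, so T'/T = √(0.65750) = 0.81086.
Percentage change in T = (0.81086 − 1) × 100% = -18.91%.

-18.91%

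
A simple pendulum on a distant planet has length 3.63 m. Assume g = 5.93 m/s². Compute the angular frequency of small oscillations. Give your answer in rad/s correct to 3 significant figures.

1.28 rad/s

ω = √(g/L) = √(5.93/3.63) = 1.28 rad/s.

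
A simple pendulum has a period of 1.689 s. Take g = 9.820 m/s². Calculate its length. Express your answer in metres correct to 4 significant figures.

From T = 2π√(L/g), L = gT²/(4π²) = 9.820 × 1.6890²/(4π²) = 0.7096 m.

0.7096 m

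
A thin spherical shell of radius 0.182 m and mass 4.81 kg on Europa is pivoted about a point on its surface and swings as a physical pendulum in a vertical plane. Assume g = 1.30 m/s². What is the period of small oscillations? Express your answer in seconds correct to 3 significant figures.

3.04 s

I_cm = (2/3)mr² = 0.1062 kg·m². The pivot is at distance d = 0.182 m from the centre of mass.
By the parallel-axis theorem, I = I_cm + md² = 0.1062 + 0.1593 = 0.2655 kg·m².
T = 2π√(I/(mgd)) = 2π√(0.2655/(4.81 × 1.30 × 0.182)) = 3.04 s.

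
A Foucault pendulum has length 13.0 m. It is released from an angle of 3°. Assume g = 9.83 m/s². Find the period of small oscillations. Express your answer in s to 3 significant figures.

T = 2π√(L/g) = 2π√(13.0/9.83) = 2π × 1.150 = 7.23 s.

7.23 s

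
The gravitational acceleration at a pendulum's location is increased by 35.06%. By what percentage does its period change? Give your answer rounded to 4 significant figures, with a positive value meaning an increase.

-13.95%

T ∝ 1/√g, so T'/T = 1/√(1.3506) = 0.86047.
Percentage change in T = (0.86047 − 1) × 100% = -13.95%.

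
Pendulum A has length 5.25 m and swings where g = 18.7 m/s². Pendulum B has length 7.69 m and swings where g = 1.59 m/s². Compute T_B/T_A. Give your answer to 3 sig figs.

T = 2π√(L/g), so T_B/T_A = √((L_B/g_B)/(L_A/g_A)) = √((7.69/1.59)/(5.25/18.7)) = 4.15.

4.15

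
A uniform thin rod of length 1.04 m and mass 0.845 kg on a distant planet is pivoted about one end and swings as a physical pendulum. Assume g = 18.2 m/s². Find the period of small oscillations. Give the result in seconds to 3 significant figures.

1.23 s

For a physical pendulum T = 2π√(I/(mgd)), with d = 0.5200 m from pivot to centre of mass.
I_cm = mL²/12 = 0.845 × 1.04²/12 = 0.07616 kg·m²; I = I_cm + md² = 0.07616 + 0.845 × 0.5200² = 0.3047 kg·m².
T = 2π√(0.3047/(0.845 × 18.2 × 0.5200)) = 1.23 s.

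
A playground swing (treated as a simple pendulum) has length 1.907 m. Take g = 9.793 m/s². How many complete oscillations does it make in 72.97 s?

T = 2π√(L/g) = 2π√(1.907/9.793) = 2.7727 s.
Number of complete oscillations = ⌊72.97/2.7727⌋ = ⌊26.318⌋ = 26.

26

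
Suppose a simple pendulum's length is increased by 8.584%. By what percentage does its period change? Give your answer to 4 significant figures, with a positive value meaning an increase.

4.204%

T ∝ √L, so T'/T = √(1.0858) = 1.0420.
Percentage change in T = (1.0420 − 1) × 100% = 4.204%.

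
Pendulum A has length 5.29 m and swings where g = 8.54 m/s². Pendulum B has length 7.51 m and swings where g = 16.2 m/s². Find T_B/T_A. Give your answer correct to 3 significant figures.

0.865

T = 2π√(L/g), so T_B/T_A = √((L_B/g_B)/(L_A/g_A)) = √((7.51/16.2)/(5.29/8.54)) = 0.865.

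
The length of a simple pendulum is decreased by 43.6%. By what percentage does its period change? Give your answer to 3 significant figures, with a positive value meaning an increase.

T ∝ √L, so T'/T = √(0.5640) = 0.7510.
Percentage change in T = (0.7510 − 1) × 100% = -24.9%.

-24.9%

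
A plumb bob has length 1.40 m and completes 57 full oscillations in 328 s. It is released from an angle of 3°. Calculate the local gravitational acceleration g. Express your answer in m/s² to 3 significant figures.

1.67 m/s²

T = 328/57 = 5.754 s.
From T = 2π√(L/g), g = 4π²L/T² = 4π² × 1.40/5.754² = 1.67 m/s².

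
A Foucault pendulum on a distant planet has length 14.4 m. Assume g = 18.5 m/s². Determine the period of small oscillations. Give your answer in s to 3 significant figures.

5.54 s

T = 2π√(L/g) = 2π√(14.4/18.5) = 2π × 0.8823 = 5.54 s.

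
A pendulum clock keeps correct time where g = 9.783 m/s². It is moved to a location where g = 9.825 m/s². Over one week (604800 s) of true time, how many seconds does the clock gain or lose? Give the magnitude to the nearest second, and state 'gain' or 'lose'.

gain 1297 s

The clock's period scales as T ∝ 1/√g, so T'/T = √(9.783/9.825) = 0.997860.
In 604800 s of true time the clock registers 604800/0.997860 = 606096.9 s, so it gains 1297 s.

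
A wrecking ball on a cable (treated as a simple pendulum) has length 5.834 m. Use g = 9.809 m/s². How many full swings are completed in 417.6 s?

86

T = 2π√(L/g) = 2π√(5.834/9.809) = 4.8456 s.
Number of complete oscillations = ⌊417.6/4.8456⌋ = ⌊86.181⌋ = 86.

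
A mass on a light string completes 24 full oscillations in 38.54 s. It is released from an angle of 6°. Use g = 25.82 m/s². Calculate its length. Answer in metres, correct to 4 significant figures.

T = 38.54/24 = 1.6058 s.
From T = 2π√(L/g), L = gT²/(4π²) = 25.82 × 1.6058²/(4π²) = 1.687 m.

1.687 m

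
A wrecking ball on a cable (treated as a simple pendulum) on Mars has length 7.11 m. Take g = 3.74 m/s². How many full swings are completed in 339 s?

39

T = 2π√(L/g) = 2π√(7.11/3.74) = 8.663 s.
Number of complete oscillations = ⌊339/8.663⌋ = ⌊39.13⌋ = 39.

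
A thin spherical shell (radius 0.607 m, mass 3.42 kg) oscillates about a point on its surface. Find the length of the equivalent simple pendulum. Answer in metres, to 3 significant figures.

1.01 m

The equivalent simple-pendulum length is L_eq = I/(md), where I is about the pivot and d = 0.6070 m.
I_cm = (2/3)mR² = 0.8401 kg·m², so I = I_cm + md² = 0.8401 + 1.260 = 2.100 kg·m².
L_eq = 2.100/(3.42 × 0.6070) = 1.01 m.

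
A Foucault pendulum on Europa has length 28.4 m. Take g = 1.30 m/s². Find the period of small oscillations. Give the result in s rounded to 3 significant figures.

T = 2π√(L/g) = 2π√(28.4/1.30) = 2π × 4.674 = 29.4 s.

29.4 s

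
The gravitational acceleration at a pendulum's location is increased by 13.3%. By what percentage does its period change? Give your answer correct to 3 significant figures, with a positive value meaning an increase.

T ∝ 1/√g, so T'/T = 1/√(1.133) = 0.9395.
Percentage change in T = (0.9395 − 1) × 100% = -6.05%.

-6.05%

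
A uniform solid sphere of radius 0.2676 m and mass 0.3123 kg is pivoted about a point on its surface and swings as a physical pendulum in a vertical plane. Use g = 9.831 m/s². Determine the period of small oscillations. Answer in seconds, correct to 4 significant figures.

1.227 s

I_cm = (2/5)mr² = 0.0089455 kg·m². The pivot is at distance d = 0.2676 m from the centre of mass.
By the parallel-axis theorem, I = I_cm + md² = 0.0089455 + 0.022364 = 0.031309 kg·m².
T = 2π√(I/(mgd)) = 2π√(0.031309/(0.3123 × 9.831 × 0.2676)) = 1.227 s.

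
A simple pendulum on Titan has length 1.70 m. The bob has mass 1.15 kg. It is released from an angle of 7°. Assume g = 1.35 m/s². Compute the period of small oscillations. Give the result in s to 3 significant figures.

7.05 s

T = 2π√(L/g) = 2π√(1.70/1.35) = 2π × 1.122 = 7.05 s.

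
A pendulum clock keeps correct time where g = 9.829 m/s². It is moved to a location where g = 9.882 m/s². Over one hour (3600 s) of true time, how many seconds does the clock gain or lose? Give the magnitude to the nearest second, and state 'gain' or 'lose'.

The clock's period scales as T ∝ 1/√g, so T'/T = √(9.829/9.882) = 0.997315.
In 3600 s of true time the clock registers 3600/0.997315 = 3609.7 s, so it gains 10 s.

gain 10 s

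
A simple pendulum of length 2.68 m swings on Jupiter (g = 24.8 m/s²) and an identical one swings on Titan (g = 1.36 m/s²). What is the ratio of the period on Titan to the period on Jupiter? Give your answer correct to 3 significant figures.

T ∝ 1/√g, so T₂/T₁ = √(g₁/g₂) = √(24.8/1.36) = 4.27.

4.27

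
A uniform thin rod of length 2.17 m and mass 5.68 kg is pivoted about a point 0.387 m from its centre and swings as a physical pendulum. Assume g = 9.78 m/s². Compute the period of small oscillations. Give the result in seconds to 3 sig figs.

For a physical pendulum T = 2π√(I/(mgd)), with d = 0.3870 m from pivot to centre of mass.
I_cm = mL²/12 = 5.68 × 2.17²/12 = 2.229 kg·m²; I = I_cm + md² = 2.229 + 5.68 × 0.3870² = 3.080 kg·m².
T = 2π√(3.080/(5.68 × 9.78 × 0.3870)) = 2.38 s.

2.38 s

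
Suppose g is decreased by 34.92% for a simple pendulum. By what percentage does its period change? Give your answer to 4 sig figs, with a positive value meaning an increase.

23.96%

T ∝ 1/√g, so T'/T = 1/√(0.65080) = 1.2396.
Percentage change in T = (1.2396 − 1) × 100% = 23.96%.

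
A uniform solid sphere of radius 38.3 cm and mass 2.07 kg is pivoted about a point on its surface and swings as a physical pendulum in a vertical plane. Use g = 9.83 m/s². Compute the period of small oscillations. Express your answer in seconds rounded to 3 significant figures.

1.47 s

I_cm = (2/5)mr² = 0.1215 kg·m². The pivot is at distance d = 0.383 m from the centre of mass.
By the parallel-axis theorem, I = I_cm + md² = 0.1215 + 0.3036 = 0.4251 kg·m².
T = 2π√(I/(mgd)) = 2π√(0.4251/(2.07 × 9.83 × 0.383)) = 1.47 s.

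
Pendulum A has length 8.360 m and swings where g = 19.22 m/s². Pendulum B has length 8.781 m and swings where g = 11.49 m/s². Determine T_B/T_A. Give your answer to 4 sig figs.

T = 2π√(L/g), so T_B/T_A = √((L_B/g_B)/(L_A/g_A)) = √((8.781/11.49)/(8.360/19.22)) = 1.326.

1.326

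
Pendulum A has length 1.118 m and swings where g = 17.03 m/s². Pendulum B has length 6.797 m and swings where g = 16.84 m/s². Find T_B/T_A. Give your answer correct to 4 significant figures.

T = 2π√(L/g), so T_B/T_A = √((L_B/g_B)/(L_A/g_A)) = √((6.797/16.84)/(1.118/17.03)) = 2.480.

2.480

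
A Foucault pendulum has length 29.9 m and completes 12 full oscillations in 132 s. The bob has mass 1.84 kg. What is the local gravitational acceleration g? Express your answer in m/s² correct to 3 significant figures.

T = 132/12 = 11.00 s.
From T = 2π√(L/g), g = 4π²L/T² = 4π² × 29.9/11.00² = 9.76 m/s².

9.76 m/s²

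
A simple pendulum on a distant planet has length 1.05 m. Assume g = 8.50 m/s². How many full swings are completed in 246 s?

T = 2π√(L/g) = 2π√(1.05/8.50) = 2.208 s.
Number of complete oscillations = ⌊246/2.208⌋ = ⌊111.4⌋ = 111.

111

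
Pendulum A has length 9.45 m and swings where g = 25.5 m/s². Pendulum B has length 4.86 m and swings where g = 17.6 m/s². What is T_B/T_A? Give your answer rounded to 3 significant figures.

0.863

T = 2π√(L/g), so T_B/T_A = √((L_B/g_B)/(L_A/g_A)) = √((4.86/17.6)/(9.45/25.5)) = 0.863.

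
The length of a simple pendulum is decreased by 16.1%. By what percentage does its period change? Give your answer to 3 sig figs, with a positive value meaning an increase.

-8.40%

T ∝ √L, so T'/T = √(0.8390) = 0.9160.
Percentage change in T = (0.9160 − 1) × 100% = -8.40%.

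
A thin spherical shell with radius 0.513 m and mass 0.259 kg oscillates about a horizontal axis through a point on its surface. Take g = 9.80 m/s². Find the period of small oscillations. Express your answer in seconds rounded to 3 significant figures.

1.86 s

I_cm = (2/3)mr² = 0.04544 kg·m². The pivot is at distance d = 0.513 m from the centre of mass.
By the parallel-axis theorem, I = I_cm + md² = 0.04544 + 0.06816 = 0.1136 kg·m².
T = 2π√(I/(mgd)) = 2π√(0.1136/(0.259 × 9.80 × 0.513)) = 1.86 s.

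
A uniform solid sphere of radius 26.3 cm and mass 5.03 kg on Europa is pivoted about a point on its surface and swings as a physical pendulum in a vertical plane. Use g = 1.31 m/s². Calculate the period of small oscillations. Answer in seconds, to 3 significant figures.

I_cm = (2/5)mr² = 0.1392 kg·m². The pivot is at distance d = 0.263 m from the centre of mass.
By the parallel-axis theorem, I = I_cm + md² = 0.1392 + 0.3479 = 0.4871 kg·m².
T = 2π√(I/(mgd)) = 2π√(0.4871/(5.03 × 1.31 × 0.263)) = 3.33 s.

3.33 s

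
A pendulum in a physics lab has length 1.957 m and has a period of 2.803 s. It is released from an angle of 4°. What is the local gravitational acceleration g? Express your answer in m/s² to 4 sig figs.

From T = 2π√(L/g), g = 4π²L/T² = 4π² × 1.957/2.8030² = 9.833 m/s².

9.833 m/s²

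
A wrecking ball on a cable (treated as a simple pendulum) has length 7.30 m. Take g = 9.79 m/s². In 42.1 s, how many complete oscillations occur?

T = 2π√(L/g) = 2π√(7.30/9.79) = 5.426 s.
Number of complete oscillations = ⌊42.1/5.426⌋ = ⌊7.759⌋ = 7.

7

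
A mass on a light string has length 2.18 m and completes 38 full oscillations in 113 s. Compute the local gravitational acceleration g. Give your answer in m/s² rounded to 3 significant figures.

9.73 m/s²

T = 113/38 = 2.974 s.
From T = 2π√(L/g), g = 4π²L/T² = 4π² × 2.18/2.974² = 9.73 m/s².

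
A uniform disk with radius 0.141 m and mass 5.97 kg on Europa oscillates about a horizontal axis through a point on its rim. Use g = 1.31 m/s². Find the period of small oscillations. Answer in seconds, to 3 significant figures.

2.52 s

I_cm = ½mr² = 0.05934 kg·m². The pivot is at distance d = 0.141 m from the centre of mass.
By the parallel-axis theorem, I = I_cm + md² = 0.05934 + 0.1187 = 0.1780 kg·m².
T = 2π√(I/(mgd)) = 2π√(0.1780/(5.97 × 1.31 × 0.141)) = 2.52 s.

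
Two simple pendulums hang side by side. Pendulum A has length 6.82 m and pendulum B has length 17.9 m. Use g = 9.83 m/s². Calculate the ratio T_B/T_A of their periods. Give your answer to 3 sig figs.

1.62

T ∝ √L, so T_B/T_A = √(L_B/L_A) = √(17.9/6.82) = 1.62.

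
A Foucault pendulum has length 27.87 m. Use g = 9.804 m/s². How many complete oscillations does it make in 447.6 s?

T = 2π√(L/g) = 2π√(27.87/9.804) = 10.594 s.
Number of complete oscillations = ⌊447.6/10.594⌋ = ⌊42.252⌋ = 42.

42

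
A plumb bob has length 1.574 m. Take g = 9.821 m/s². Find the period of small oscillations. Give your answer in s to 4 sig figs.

T = 2π√(L/g) = 2π√(1.574/9.821) = 2π × 0.40034 = 2.515 s.

2.515 s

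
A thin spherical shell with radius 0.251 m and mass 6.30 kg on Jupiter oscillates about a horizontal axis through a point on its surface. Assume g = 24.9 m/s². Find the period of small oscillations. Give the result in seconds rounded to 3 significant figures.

0.814 s

I_cm = (2/3)mr² = 0.2646 kg·m². The pivot is at distance d = 0.251 m from the centre of mass.
By the parallel-axis theorem, I = I_cm + md² = 0.2646 + 0.3969 = 0.6615 kg·m².
T = 2π√(I/(mgd)) = 2π√(0.6615/(6.30 × 24.9 × 0.251)) = 0.814 s.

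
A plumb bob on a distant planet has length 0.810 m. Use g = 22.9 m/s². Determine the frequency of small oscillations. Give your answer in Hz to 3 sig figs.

0.846 Hz

T = 2π√(L/g) = 2π√(0.810/22.9) = 1.182 s, so f = 1/T = 0.846 Hz.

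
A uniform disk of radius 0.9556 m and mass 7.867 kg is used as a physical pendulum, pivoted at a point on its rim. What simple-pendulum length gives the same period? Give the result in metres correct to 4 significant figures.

1.433 m

The equivalent simple-pendulum length is L_eq = I/(md), where I is about the pivot and d = 0.95560 m.
I_cm = ½mR² = 3.5920 kg·m², so I = I_cm + md² = 3.5920 + 7.1839 = 10.776 kg·m².
L_eq = 10.776/(7.867 × 0.95560) = 1.433 m.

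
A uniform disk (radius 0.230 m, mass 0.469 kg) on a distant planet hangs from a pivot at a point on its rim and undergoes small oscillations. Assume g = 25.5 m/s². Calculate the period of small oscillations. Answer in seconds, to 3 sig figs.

0.731 s

I_cm = ½mr² = 0.01241 kg·m². The pivot is at distance d = 0.230 m from the centre of mass.
By the parallel-axis theorem, I = I_cm + md² = 0.01241 + 0.02481 = 0.03722 kg·m².
T = 2π√(I/(mgd)) = 2π√(0.03722/(0.469 × 25.5 × 0.230)) = 0.731 s.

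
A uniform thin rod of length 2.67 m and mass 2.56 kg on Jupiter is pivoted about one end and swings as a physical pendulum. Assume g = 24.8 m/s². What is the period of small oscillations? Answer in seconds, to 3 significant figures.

For a physical pendulum T = 2π√(I/(mgd)), with d = 1.335 m from pivot to centre of mass.
I_cm = mL²/12 = 2.56 × 2.67²/12 = 1.521 kg·m²; I = I_cm + md² = 1.521 + 2.56 × 1.335² = 6.083 kg·m².
T = 2π√(6.083/(2.56 × 24.8 × 1.335)) = 1.68 s.

1.68 s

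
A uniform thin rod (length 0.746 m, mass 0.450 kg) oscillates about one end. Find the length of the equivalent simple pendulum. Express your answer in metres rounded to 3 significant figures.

0.497 m

The equivalent simple-pendulum length is L_eq = I/(md), where I is about the pivot and d = 0.3730 m.
I_cm = (1/12)mL² = 0.02087 kg·m², so I = I_cm + md² = 0.02087 + 0.06261 = 0.08348 kg·m².
L_eq = 0.08348/(0.450 × 0.3730) = 0.497 m.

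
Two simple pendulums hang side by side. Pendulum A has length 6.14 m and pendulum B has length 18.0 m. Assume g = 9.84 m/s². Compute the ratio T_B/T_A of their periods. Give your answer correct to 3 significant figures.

T ∝ √L, so T_B/T_A = √(L_B/L_A) = √(18.0/6.14) = 1.71.

1.71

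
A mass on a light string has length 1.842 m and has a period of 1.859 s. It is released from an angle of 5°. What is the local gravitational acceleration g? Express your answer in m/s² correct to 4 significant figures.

21.04 m/s²

From T = 2π√(L/g), g = 4π²L/T² = 4π² × 1.842/1.8590² = 21.04 m/s².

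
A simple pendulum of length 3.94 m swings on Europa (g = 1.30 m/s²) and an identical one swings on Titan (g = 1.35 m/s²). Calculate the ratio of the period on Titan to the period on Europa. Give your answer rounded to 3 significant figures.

T ∝ 1/√g, so T₂/T₁ = √(g₁/g₂) = √(1.30/1.35) = 0.981.

0.981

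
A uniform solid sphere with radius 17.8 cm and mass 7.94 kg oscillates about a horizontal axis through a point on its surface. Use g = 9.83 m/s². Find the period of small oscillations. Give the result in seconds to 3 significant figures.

1.00 s

I_cm = (2/5)mr² = 0.1006 kg·m². The pivot is at distance d = 0.178 m from the centre of mass.
By the parallel-axis theorem, I = I_cm + md² = 0.1006 + 0.2516 = 0.3522 kg·m².
T = 2π√(I/(mgd)) = 2π√(0.3522/(7.94 × 9.83 × 0.178)) = 1.00 s.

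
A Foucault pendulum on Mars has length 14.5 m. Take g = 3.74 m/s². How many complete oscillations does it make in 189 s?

T = 2π√(L/g) = 2π√(14.5/3.74) = 12.37 s.
Number of complete oscillations = ⌊189/12.37⌋ = ⌊15.28⌋ = 15.

15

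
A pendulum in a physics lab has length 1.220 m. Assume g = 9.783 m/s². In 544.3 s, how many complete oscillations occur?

T = 2π√(L/g) = 2π√(1.220/9.783) = 2.2188 s.
Number of complete oscillations = ⌊544.3/2.2188⌋ = ⌊245.31⌋ = 245.

245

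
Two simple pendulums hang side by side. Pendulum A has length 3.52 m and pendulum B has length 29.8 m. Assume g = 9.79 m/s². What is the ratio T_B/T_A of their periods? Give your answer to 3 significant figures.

T ∝ √L, so T_B/T_A = √(L_B/L_A) = √(29.8/3.52) = 2.91.

2.91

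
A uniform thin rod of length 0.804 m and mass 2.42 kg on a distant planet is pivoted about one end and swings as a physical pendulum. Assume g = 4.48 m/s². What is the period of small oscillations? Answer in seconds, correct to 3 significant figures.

For a physical pendulum T = 2π√(I/(mgd)), with d = 0.4020 m from pivot to centre of mass.
I_cm = mL²/12 = 2.42 × 0.804²/12 = 0.1304 kg·m²; I = I_cm + md² = 0.1304 + 2.42 × 0.4020² = 0.5214 kg·m².
T = 2π√(0.5214/(2.42 × 4.48 × 0.4020)) = 2.17 s.

2.17 s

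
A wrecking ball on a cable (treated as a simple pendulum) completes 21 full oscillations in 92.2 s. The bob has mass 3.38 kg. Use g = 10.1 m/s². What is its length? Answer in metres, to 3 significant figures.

T = 92.2/21 = 4.390 s.
From T = 2π√(L/g), L = gT²/(4π²) = 10.1 × 4.390²/(4π²) = 4.93 m.

4.93 m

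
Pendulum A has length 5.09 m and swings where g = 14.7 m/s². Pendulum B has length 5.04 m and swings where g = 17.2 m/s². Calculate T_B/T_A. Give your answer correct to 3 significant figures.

T = 2π√(L/g), so T_B/T_A = √((L_B/g_B)/(L_A/g_A)) = √((5.04/17.2)/(5.09/14.7)) = 0.920.

0.920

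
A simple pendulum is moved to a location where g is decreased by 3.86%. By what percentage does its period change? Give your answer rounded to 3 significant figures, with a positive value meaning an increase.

T ∝ 1/√g, so T'/T = 1/√(0.9614) = 1.020.
Percentage change in T = (1.020 − 1) × 100% = 1.99%.

1.99%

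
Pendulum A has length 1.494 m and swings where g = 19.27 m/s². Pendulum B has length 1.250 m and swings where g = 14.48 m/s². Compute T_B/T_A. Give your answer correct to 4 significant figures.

1.055

T = 2π√(L/g), so T_B/T_A = √((L_B/g_B)/(L_A/g_A)) = √((1.250/14.48)/(1.494/19.27)) = 1.055.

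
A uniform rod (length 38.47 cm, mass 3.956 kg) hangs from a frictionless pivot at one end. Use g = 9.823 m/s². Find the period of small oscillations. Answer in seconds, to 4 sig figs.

1.015 s

For a physical pendulum T = 2π√(I/(mgd)), with d = 0.19235 m from pivot to centre of mass.
I_cm = mL²/12 = 3.956 × 0.3847²/12 = 0.048789 kg·m²; I = I_cm + md² = 0.048789 + 3.956 × 0.19235² = 0.19515 kg·m².
T = 2π√(0.19515/(3.956 × 9.823 × 0.19235)) = 1.015 s.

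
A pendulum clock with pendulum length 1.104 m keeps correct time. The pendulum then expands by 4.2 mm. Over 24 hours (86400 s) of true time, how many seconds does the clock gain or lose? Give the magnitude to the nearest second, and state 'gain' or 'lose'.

T ∝ √L, so T'/T = √(1.10820/1.104) = 1.00190.
In 86400 s of true time the clock registers 86400/1.00190 = 86236.1 s, so it loses 164 s.

lose 164 s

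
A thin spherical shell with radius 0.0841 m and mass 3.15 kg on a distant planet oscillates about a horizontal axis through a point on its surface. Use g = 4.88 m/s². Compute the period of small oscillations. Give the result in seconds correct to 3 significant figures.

I_cm = (2/3)mr² = 0.01485 kg·m². The pivot is at distance d = 0.0841 m from the centre of mass.
By the parallel-axis theorem, I = I_cm + md² = 0.01485 + 0.02228 = 0.03713 kg·m².
T = 2π√(I/(mgd)) = 2π√(0.03713/(3.15 × 4.88 × 0.0841)) = 1.06 s.

1.06 s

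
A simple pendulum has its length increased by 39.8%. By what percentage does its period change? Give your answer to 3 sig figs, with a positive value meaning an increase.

18.2%

T ∝ √L, so T'/T = √(1.398) = 1.182.
Percentage change in T = (1.182 − 1) × 100% = 18.2%.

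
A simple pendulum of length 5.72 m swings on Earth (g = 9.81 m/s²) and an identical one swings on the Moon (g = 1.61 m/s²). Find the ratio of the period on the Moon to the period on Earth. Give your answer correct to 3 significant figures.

2.47

T ∝ 1/√g, so T₂/T₁ = √(g₁/g₂) = √(9.81/1.61) = 2.47.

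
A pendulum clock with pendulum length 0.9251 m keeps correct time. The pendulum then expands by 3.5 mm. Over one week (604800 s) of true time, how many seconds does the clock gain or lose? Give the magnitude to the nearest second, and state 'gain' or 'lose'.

lose 1141 s

T ∝ √L, so T'/T = √(0.92860/0.9251) = 1.00189.
In 604800 s of true time the clock registers 604800/1.00189 = 603659.1 s, so it loses 1141 s.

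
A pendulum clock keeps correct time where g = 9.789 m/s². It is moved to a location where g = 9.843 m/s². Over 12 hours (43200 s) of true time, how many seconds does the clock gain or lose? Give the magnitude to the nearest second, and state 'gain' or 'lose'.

The clock's period scales as T ∝ 1/√g, so T'/T = √(9.789/9.843) = 0.997253.
In 43200 s of true time the clock registers 43200/0.997253 = 43319.0 s, so it gains 119 s.

gain 119 s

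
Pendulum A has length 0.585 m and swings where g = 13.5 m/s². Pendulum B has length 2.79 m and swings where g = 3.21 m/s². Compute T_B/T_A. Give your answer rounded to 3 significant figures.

4.48

T = 2π√(L/g), so T_B/T_A = √((L_B/g_B)/(L_A/g_A)) = √((2.79/3.21)/(0.585/13.5)) = 4.48.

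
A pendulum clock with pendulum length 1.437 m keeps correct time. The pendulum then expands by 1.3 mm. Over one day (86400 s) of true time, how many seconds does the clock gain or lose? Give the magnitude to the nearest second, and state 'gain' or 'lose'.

lose 39 s

T ∝ √L, so T'/T = √(1.43830/1.437) = 1.00045.
In 86400 s of true time the clock registers 86400/1.00045 = 86360.9 s, so it loses 39 s.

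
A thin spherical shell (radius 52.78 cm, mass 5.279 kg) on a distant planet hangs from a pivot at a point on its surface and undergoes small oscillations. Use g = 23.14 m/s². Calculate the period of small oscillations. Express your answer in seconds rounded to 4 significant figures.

I_cm = (2/3)mr² = 0.98039 kg·m². The pivot is at distance d = 0.5278 m from the centre of mass.
By the parallel-axis theorem, I = I_cm + md² = 0.98039 + 1.4706 = 2.4510 kg·m².
T = 2π√(I/(mgd)) = 2π√(2.4510/(5.279 × 23.14 × 0.5278)) = 1.225 s.

1.225 s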